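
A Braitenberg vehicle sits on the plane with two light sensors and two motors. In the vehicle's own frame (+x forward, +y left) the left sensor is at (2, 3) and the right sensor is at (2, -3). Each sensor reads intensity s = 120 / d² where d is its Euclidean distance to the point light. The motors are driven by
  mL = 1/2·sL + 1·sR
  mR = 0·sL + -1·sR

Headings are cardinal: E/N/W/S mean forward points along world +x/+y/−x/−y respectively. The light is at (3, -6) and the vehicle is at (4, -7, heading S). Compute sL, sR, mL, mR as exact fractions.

24/5 120/13 756/65 -120/13

left sensor world pos  = (7, -9); dL² = 25
right sensor world pos = (1, -9); dR² = 13
sL = 120/25 = 24/5
sR = 120/13 = 120/13
mL = 1/2·sL + 1·sR = 756/65
mR = 0·sL + -1·sR = -120/13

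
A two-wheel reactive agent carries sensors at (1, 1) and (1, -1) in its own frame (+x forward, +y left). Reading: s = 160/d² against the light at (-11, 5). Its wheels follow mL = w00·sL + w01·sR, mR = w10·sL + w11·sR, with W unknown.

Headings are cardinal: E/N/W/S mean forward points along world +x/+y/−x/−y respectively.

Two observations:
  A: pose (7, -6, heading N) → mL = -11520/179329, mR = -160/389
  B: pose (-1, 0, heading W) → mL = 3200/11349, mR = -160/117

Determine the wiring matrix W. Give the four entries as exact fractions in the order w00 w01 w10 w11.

-1 1 -1 0

obs A: pose=(7,-6,N) → sL=160/389, sR=160/461, mL=-11520/179329, mR=-160/389
obs B: pose=(-1,0,W) → sL=160/117, sR=160/97, mL=3200/11349, mR=-160/117
sensor matrix S = [[160/389, 160/461], [160/117, 160/97]]; det S = 414822400/2035204821
solve [mL_A; mL_B] = S·[w00; w01] and [mR_A; mR_B] = S·[w10; w11]:
  w00 = -1, w01 = 1, w10 = -1, w11 = 0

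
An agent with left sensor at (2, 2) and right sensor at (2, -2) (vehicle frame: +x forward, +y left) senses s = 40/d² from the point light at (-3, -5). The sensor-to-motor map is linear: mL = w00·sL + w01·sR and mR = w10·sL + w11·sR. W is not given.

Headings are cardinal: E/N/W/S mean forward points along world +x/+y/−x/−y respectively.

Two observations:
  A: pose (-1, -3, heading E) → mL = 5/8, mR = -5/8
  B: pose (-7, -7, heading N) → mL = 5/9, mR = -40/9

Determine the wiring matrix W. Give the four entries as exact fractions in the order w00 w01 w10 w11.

obs A: pose=(-1,-3,E) → sL=5/4, sR=5/2, mL=5/8, mR=-5/8
obs B: pose=(-7,-7,N) → sL=10/9, sR=10, mL=5/9, mR=-40/9
sensor matrix S = [[5/4, 5/2], [10/9, 10]]; det S = 175/18
solve [mL_A; mL_B] = S·[w00; w01] and [mR_A; mR_B] = S·[w10; w11]:
  w00 = 1/2, w01 = 0, w10 = 1/2, w11 = -1/2

1/2 0 1/2 -1/2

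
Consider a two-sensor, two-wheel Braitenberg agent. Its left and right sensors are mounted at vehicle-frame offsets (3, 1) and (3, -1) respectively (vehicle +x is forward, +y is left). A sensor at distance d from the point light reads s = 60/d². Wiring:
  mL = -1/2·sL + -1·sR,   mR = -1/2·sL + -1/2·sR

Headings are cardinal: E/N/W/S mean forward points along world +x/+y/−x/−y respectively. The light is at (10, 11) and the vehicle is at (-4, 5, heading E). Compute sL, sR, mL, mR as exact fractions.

30/73 6/17 -693/1241 -474/1241

left sensor world pos  = (-1, 6); dL² = 146
right sensor world pos = (-1, 4); dR² = 170
sL = 60/146 = 30/73
sR = 60/170 = 6/17
mL = -1/2·sL + -1·sR = -693/1241
mR = -1/2·sL + -1/2·sR = -474/1241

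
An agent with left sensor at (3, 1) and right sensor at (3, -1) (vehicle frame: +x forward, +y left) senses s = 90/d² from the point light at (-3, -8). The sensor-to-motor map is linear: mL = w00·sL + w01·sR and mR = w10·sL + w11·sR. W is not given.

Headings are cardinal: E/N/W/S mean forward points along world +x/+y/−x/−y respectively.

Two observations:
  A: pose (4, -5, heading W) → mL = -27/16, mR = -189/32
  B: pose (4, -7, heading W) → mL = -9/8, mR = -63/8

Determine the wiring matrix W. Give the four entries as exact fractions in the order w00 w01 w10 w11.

obs A: pose=(4,-5,W) → sL=9/2, sR=45/16, mL=-27/16, mR=-189/32
obs B: pose=(4,-7,W) → sL=45/8, sR=9/2, mL=-9/8, mR=-63/8
sensor matrix S = [[9/2, 45/16], [45/8, 9/2]]; det S = 567/128
solve [mL_A; mL_B] = S·[w00; w01] and [mR_A; mR_B] = S·[w10; w11]:
  w00 = -1, w01 = 1, w10 = -1, w11 = -1/2

-1 1 -1 -1/2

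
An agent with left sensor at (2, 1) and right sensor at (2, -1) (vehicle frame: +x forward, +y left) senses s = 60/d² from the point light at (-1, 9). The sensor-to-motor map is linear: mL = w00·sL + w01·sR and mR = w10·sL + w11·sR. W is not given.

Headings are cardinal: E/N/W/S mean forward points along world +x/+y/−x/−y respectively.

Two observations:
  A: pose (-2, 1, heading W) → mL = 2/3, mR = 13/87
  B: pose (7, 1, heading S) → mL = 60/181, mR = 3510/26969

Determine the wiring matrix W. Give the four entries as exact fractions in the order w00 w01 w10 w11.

obs A: pose=(-2,1,W) → sL=2/3, sR=30/29, mL=2/3, mR=13/87
obs B: pose=(7,1,S) → sL=60/181, sR=60/149, mL=60/181, mR=3510/26969
sensor matrix S = [[2/3, 30/29], [60/181, 60/149]]; det S = -58240/782101
solve [mL_A; mL_B] = S·[w00; w01] and [mR_A; mR_B] = S·[w10; w11]:
  w00 = 1, w01 = 0, w10 = 1, w11 = -1/2

1 0 1 -1/2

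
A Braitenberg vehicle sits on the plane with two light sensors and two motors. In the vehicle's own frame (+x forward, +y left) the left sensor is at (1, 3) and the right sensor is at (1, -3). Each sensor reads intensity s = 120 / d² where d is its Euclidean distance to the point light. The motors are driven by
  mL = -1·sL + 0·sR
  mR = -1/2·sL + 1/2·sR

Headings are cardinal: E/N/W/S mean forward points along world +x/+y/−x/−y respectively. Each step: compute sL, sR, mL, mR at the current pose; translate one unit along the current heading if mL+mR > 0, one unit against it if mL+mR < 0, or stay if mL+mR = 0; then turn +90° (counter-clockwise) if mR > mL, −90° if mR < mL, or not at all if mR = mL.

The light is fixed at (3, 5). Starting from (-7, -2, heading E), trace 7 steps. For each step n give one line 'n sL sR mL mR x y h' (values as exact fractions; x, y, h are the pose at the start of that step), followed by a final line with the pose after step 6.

0 120/97 120/181 -120/97 -5040/17557 -7 -2 E
1 15/29 6/5 -15/29 99/290 -8 -2 N
2 24/53 120/169 -24/53 1152/8957 -8 -3 W
3 12/13 12/25 -12/13 -72/325 -7 -3 S
4 120/97 120/181 -120/97 -5040/17557 -7 -2 E
5 15/29 6/5 -15/29 99/290 -8 -2 N
6 24/53 120/169 -24/53 1152/8957 -8 -3 W
final -7 -3 S

n=0: pose=(-7,-2,E); sL=120/97, sR=120/181; mL=-120/97, mR=-5040/17557; mL+mR=-26760/17557 → advance -1; mR−mL=16680/17557 → turn +1·90°
n=1: pose=(-8,-2,N); sL=15/29, sR=6/5; mL=-15/29, mR=99/290; mL+mR=-51/290 → advance -1; mR−mL=249/290 → turn +1·90°
n=2: pose=(-8,-3,W); sL=24/53, sR=120/169; mL=-24/53, mR=1152/8957; mL+mR=-2904/8957 → advance -1; mR−mL=5208/8957 → turn +1·90°
n=3: pose=(-7,-3,S); sL=12/13, sR=12/25; mL=-12/13, mR=-72/325; mL+mR=-372/325 → advance -1; mR−mL=228/325 → turn +1·90°
n=4: pose=(-7,-2,E); sL=120/97, sR=120/181; mL=-120/97, mR=-5040/17557; mL+mR=-26760/17557 → advance -1; mR−mL=16680/17557 → turn +1·90°
n=5: pose=(-8,-2,N); sL=15/29, sR=6/5; mL=-15/29, mR=99/290; mL+mR=-51/290 → advance -1; mR−mL=249/290 → turn +1·90°
n=6: pose=(-8,-3,W); sL=24/53, sR=120/169; mL=-24/53, mR=1152/8957; mL+mR=-2904/8957 → advance -1; mR−mL=5208/8957 → turn +1·90°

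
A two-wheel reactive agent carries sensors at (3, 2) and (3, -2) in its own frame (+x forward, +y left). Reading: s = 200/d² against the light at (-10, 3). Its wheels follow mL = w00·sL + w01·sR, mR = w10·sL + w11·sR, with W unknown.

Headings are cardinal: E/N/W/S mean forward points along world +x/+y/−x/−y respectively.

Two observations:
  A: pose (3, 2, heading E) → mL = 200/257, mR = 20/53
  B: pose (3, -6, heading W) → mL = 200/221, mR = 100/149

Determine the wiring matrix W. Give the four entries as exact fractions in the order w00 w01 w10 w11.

1 0 0 1/2

obs A: pose=(3,2,E) → sL=200/257, sR=40/53, mL=200/257, mR=20/53
obs B: pose=(3,-6,W) → sL=200/221, sR=200/149, mL=200/221, mR=100/149
sensor matrix S = [[200/257, 40/53], [200/221, 200/149]]; det S = 162176000/448525909
solve [mL_A; mL_B] = S·[w00; w01] and [mR_A; mR_B] = S·[w10; w11]:
  w00 = 1, w01 = 0, w10 = 0, w11 = 1/2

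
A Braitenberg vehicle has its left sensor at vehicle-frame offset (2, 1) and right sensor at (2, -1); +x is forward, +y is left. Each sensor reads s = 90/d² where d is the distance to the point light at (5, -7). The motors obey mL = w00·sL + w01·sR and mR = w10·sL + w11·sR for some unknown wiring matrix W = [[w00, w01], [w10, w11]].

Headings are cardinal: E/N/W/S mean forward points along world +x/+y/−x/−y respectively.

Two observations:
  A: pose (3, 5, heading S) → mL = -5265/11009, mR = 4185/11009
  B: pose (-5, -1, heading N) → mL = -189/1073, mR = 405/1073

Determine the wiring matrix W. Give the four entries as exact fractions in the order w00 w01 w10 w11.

obs A: pose=(3,5,S) → sL=90/101, sR=90/109, mL=-5265/11009, mR=4185/11009
obs B: pose=(-5,-1,N) → sL=18/37, sR=18/29, mL=-189/1073, mR=405/1073
sensor matrix S = [[90/101, 90/109], [18/37, 18/29]]; det S = 1788480/11812657
solve [mL_A; mL_B] = S·[w00; w01] and [mR_A; mR_B] = S·[w10; w11]:
  w00 = -1, w01 = 1/2, w10 = -1/2, w11 = 1

-1 1/2 -1/2 1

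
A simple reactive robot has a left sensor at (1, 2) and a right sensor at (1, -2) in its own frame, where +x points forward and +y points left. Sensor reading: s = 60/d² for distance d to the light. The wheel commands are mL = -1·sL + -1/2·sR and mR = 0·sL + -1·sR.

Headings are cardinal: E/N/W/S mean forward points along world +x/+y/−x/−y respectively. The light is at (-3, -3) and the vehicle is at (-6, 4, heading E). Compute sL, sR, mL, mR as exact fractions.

12/17 60/29 -858/493 -60/29

left sensor world pos  = (-5, 6); dL² = 85
right sensor world pos = (-5, 2); dR² = 29
sL = 60/85 = 12/17
sR = 60/29 = 60/29
mL = -1·sL + -1/2·sR = -858/493
mR = 0·sL + -1·sR = -60/29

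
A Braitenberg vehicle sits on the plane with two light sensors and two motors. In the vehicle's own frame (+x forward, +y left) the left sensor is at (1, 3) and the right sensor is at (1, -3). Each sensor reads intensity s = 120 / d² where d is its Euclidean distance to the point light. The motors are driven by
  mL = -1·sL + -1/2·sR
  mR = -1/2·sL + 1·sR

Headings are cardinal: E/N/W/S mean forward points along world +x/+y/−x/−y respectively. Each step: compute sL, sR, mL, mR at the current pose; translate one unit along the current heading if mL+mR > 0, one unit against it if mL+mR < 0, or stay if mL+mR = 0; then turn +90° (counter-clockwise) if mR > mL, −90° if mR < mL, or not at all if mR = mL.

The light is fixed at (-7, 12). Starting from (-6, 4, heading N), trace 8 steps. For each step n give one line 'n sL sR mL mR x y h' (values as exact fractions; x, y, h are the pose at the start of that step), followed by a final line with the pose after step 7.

n=0: pose=(-6,4,N); sL=120/53, sR=24/13; mL=-2196/689, mR=492/689; mL+mR=-1704/689 → advance -1; mR−mL=2688/689 → turn +1·90°
n=1: pose=(-6,3,W); sL=5/6, sR=10/3; mL=-5/2, mR=35/12; mL+mR=5/12 → advance +1; mR−mL=65/12 → turn +1·90°
n=2: pose=(-7,3,S); sL=120/109, sR=120/109; mL=-180/109, mR=60/109; mL+mR=-120/109 → advance -1; mR−mL=240/109 → turn +1·90°
n=3: pose=(-7,4,E); sL=60/13, sR=60/61; mL=-4050/793, mR=-1050/793; mL+mR=-5100/793 → advance -1; mR−mL=3000/793 → turn +1·90°
n=4: pose=(-8,4,N); sL=24/13, sR=120/53; mL=-2052/689, mR=924/689; mL+mR=-1128/689 → advance -1; mR−mL=2976/689 → turn +1·90°
n=5: pose=(-8,3,W); sL=30/37, sR=3; mL=-171/74, mR=96/37; mL+mR=21/74 → advance +1; mR−mL=363/74 → turn +1·90°
n=6: pose=(-9,3,S); sL=120/101, sR=24/25; mL=-4212/2525, mR=924/2525; mL+mR=-3288/2525 → advance -1; mR−mL=5136/2525 → turn +1·90°
n=7: pose=(-9,4,E); sL=60/13, sR=60/61; mL=-4050/793, mR=-1050/793; mL+mR=-5100/793 → advance -1; mR−mL=3000/793 → turn +1·90°

0 120/53 24/13 -2196/689 492/689 -6 4 N
1 5/6 10/3 -5/2 35/12 -6 3 W
2 120/109 120/109 -180/109 60/109 -7 3 S
3 60/13 60/61 -4050/793 -1050/793 -7 4 E
4 24/13 120/53 -2052/689 924/689 -8 4 N
5 30/37 3 -171/74 96/37 -8 3 W
6 120/101 24/25 -4212/2525 924/2525 -9 3 S
7 60/13 60/61 -4050/793 -1050/793 -9 4 E
final -10 4 N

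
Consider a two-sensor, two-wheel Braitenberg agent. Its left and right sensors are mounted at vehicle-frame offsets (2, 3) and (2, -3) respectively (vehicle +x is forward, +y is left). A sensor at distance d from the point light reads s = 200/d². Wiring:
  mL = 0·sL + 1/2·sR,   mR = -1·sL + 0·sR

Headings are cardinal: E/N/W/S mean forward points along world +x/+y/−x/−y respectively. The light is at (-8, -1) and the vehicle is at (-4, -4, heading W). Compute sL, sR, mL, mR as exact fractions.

5 50 25 -5

left sensor world pos  = (-6, -7); dL² = 40
right sensor world pos = (-6, -1); dR² = 4
sL = 200/40 = 5
sR = 200/4 = 50
mL = 0·sL + 1/2·sR = 25
mR = -1·sL + 0·sR = -5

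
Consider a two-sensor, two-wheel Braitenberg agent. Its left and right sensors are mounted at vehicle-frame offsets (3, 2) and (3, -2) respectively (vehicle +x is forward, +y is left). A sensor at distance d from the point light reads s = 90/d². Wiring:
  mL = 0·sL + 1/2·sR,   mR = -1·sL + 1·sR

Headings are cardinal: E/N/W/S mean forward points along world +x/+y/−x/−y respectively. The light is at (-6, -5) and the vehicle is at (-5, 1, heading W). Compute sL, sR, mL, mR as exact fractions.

left sensor world pos  = (-8, -1); dL² = 20
right sensor world pos = (-8, 3); dR² = 68
sL = 90/20 = 9/2
sR = 90/68 = 45/34
mL = 0·sL + 1/2·sR = 45/68
mR = -1·sL + 1·sR = -54/17

9/2 45/34 45/68 -54/17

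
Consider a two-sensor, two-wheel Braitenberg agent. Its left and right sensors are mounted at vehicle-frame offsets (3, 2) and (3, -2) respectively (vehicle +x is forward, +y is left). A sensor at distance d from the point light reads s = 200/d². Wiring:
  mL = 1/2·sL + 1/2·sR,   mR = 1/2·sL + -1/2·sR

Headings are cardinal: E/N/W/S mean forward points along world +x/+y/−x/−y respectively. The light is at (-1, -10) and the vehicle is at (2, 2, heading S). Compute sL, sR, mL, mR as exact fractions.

100/53 100/41 4700/2173 -600/2173

left sensor world pos  = (4, -1); dL² = 106
right sensor world pos = (0, -1); dR² = 82
sL = 200/106 = 100/53
sR = 200/82 = 100/41
mL = 1/2·sL + 1/2·sR = 4700/2173
mR = 1/2·sL + -1/2·sR = -600/2173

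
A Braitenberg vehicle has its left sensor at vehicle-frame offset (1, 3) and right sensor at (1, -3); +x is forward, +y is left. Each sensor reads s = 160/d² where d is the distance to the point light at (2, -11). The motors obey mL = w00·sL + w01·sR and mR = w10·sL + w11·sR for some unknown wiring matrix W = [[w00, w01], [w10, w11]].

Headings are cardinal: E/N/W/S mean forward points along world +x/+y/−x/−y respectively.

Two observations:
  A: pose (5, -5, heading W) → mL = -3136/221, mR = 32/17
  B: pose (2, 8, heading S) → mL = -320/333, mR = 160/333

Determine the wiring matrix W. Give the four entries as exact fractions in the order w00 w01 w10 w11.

-1 -1 0 1

obs A: pose=(5,-5,W) → sL=160/13, sR=32/17, mL=-3136/221, mR=32/17
obs B: pose=(2,8,S) → sL=160/333, sR=160/333, mL=-320/333, mR=160/333
sensor matrix S = [[160/13, 32/17], [160/333, 160/333]]; det S = 40960/8177
solve [mL_A; mL_B] = S·[w00; w01] and [mR_A; mR_B] = S·[w10; w11]:
  w00 = -1, w01 = -1, w10 = 0, w11 = 1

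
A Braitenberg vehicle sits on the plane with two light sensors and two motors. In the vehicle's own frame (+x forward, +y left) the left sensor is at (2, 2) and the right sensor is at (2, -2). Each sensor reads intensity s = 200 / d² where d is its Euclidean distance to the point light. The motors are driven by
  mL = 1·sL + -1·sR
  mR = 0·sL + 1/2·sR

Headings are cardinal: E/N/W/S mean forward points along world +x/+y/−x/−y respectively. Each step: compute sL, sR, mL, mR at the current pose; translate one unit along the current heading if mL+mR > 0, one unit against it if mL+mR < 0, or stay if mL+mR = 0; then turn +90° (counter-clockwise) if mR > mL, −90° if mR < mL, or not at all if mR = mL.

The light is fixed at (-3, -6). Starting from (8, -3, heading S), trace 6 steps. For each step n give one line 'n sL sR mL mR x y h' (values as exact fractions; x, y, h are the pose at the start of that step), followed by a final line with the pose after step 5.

0 20/17 100/41 -880/697 50/41 8 -3 S
1 40/41 200/173 -1280/7093 100/173 8 -2 E
2 25/17 25/29 300/493 25/58 9 -2 N
3 40/49 40/41 -320/2009 20/41 9 -1 E
4 20/17 100/137 1040/2329 50/137 10 -1 N
5 200/289 200/241 -9600/69649 100/241 10 0 E
final 11 0 N

n=0: pose=(8,-3,S); sL=20/17, sR=100/41; mL=-880/697, mR=50/41; mL+mR=-30/697 → advance -1; mR−mL=1730/697 → turn +1·90°
n=1: pose=(8,-2,E); sL=40/41, sR=200/173; mL=-1280/7093, mR=100/173; mL+mR=2820/7093 → advance +1; mR−mL=5380/7093 → turn +1·90°
n=2: pose=(9,-2,N); sL=25/17, sR=25/29; mL=300/493, mR=25/58; mL+mR=1025/986 → advance +1; mR−mL=-175/986 → turn -1·90°
n=3: pose=(9,-1,E); sL=40/49, sR=40/41; mL=-320/2009, mR=20/41; mL+mR=660/2009 → advance +1; mR−mL=1300/2009 → turn +1·90°
n=4: pose=(10,-1,N); sL=20/17, sR=100/137; mL=1040/2329, mR=50/137; mL+mR=1890/2329 → advance +1; mR−mL=-190/2329 → turn -1·90°
n=5: pose=(10,0,E); sL=200/289, sR=200/241; mL=-9600/69649, mR=100/241; mL+mR=19300/69649 → advance +1; mR−mL=38500/69649 → turn +1·90°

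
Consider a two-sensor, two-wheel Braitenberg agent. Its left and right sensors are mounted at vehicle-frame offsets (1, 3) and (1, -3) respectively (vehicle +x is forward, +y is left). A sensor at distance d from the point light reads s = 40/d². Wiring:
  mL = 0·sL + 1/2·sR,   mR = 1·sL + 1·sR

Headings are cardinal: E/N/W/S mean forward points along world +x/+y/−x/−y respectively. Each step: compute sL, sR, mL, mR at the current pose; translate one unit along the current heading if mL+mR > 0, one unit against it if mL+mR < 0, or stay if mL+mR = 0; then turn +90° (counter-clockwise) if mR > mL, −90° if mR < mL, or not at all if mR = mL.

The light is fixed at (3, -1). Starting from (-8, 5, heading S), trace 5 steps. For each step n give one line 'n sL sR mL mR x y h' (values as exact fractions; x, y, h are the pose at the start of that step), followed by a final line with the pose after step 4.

n=0: pose=(-8,5,S); sL=40/89, sR=40/221; mL=20/221, mR=12400/19669; mL+mR=14180/19669 → advance +1; mR−mL=10620/19669 → turn +1·90°
n=1: pose=(-8,4,E); sL=10/41, sR=5/13; mL=5/26, mR=335/533; mL+mR=875/1066 → advance +1; mR−mL=465/1066 → turn +1·90°
n=2: pose=(-7,4,N); sL=8/41, sR=8/17; mL=4/17, mR=464/697; mL+mR=628/697 → advance +1; mR−mL=300/697 → turn +1·90°
n=3: pose=(-7,5,W); sL=4/13, sR=20/101; mL=10/101, mR=664/1313; mL+mR=794/1313 → advance +1; mR−mL=534/1313 → turn +1·90°
n=4: pose=(-8,5,S); sL=40/89, sR=40/221; mL=20/221, mR=12400/19669; mL+mR=14180/19669 → advance +1; mR−mL=10620/19669 → turn +1·90°

0 40/89 40/221 20/221 12400/19669 -8 5 S
1 10/41 5/13 5/26 335/533 -8 4 E
2 8/41 8/17 4/17 464/697 -7 4 N
3 4/13 20/101 10/101 664/1313 -7 5 W
4 40/89 40/221 20/221 12400/19669 -8 5 S
final -8 4 E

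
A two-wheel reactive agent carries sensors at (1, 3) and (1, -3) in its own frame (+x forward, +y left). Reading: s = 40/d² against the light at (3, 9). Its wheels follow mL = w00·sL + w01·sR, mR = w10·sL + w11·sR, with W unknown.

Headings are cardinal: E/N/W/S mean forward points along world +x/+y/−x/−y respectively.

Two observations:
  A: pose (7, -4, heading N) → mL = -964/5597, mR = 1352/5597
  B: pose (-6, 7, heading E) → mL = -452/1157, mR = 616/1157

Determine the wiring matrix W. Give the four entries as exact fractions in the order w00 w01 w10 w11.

-1 1/2 1/2 1/2

obs A: pose=(7,-4,N) → sL=8/29, sR=40/193, mL=-964/5597, mR=1352/5597
obs B: pose=(-6,7,E) → sL=8/13, sR=40/89, mL=-452/1157, mR=616/1157
sensor matrix S = [[8/29, 40/193], [8/13, 40/89]]; det S = -23040/6475729
solve [mL_A; mL_B] = S·[w00; w01] and [mR_A; mR_B] = S·[w10; w11]:
  w00 = -1, w01 = 1/2, w10 = 1/2, w11 = 1/2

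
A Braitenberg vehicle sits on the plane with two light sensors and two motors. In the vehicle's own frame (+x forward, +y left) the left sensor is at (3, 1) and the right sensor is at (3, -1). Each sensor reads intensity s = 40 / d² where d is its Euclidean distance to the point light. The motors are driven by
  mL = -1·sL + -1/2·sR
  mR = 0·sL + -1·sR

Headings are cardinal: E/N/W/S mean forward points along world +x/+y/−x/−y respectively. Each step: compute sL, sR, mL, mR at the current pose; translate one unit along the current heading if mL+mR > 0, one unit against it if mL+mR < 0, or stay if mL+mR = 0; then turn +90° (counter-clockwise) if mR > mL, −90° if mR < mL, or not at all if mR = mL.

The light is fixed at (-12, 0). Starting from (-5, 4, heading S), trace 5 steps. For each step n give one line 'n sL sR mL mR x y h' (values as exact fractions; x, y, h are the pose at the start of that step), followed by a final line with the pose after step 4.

0 8/13 40/37 -556/481 -40/37 -5 4 S
1 5/17 10/29 -230/493 -10/29 -5 5 E
2 40/89 40/113 -6300/10057 -40/113 -6 5 N
3 20/9 20/17 -430/153 -20/17 -6 4 W
4 8/13 40/37 -556/481 -40/37 -5 4 S
final -5 5 E

n=0: pose=(-5,4,S); sL=8/13, sR=40/37; mL=-556/481, mR=-40/37; mL+mR=-1076/481 → advance -1; mR−mL=36/481 → turn +1·90°
n=1: pose=(-5,5,E); sL=5/17, sR=10/29; mL=-230/493, mR=-10/29; mL+mR=-400/493 → advance -1; mR−mL=60/493 → turn +1·90°
n=2: pose=(-6,5,N); sL=40/89, sR=40/113; mL=-6300/10057, mR=-40/113; mL+mR=-9860/10057 → advance -1; mR−mL=2740/10057 → turn +1·90°
n=3: pose=(-6,4,W); sL=20/9, sR=20/17; mL=-430/153, mR=-20/17; mL+mR=-610/153 → advance -1; mR−mL=250/153 → turn +1·90°
n=4: pose=(-5,4,S); sL=8/13, sR=40/37; mL=-556/481, mR=-40/37; mL+mR=-1076/481 → advance -1; mR−mL=36/481 → turn +1·90°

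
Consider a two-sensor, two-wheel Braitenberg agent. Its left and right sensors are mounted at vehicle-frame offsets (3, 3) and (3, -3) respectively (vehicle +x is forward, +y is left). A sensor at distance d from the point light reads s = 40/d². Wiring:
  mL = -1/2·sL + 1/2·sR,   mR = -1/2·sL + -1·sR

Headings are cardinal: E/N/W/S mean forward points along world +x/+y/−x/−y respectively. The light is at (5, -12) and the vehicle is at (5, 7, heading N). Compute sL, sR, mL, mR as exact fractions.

left sensor world pos  = (2, 10); dL² = 493
right sensor world pos = (8, 10); dR² = 493
sL = 40/493 = 40/493
sR = 40/493 = 40/493
mL = -1/2·sL + 1/2·sR = 0
mR = -1/2·sL + -1·sR = -60/493

40/493 40/493 0 -60/493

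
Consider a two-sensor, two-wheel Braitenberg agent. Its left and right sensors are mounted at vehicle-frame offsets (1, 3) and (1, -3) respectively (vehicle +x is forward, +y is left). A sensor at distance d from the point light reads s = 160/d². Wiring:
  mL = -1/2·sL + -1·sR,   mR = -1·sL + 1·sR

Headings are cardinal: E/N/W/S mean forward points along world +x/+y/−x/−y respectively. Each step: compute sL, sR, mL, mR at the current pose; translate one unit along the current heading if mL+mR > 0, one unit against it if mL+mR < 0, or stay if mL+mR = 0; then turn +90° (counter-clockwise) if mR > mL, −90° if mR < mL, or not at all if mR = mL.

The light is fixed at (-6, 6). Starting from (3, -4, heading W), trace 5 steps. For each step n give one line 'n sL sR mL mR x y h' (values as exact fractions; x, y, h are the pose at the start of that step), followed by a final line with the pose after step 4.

0 160/233 160/113 -46320/26329 19200/26329 3 -4 W
1 16/29 16/17 -600/493 192/493 4 -4 S
2 160/157 32/53 -9264/8321 -3456/8321 4 -3 E
3 8/5 10/13 -102/65 -54/65 3 -3 N
4 160/233 160/113 -46320/26329 19200/26329 3 -4 W
final 4 -4 S

n=0: pose=(3,-4,W); sL=160/233, sR=160/113; mL=-46320/26329, mR=19200/26329; mL+mR=-240/233 → advance -1; mR−mL=65520/26329 → turn +1·90°
n=1: pose=(4,-4,S); sL=16/29, sR=16/17; mL=-600/493, mR=192/493; mL+mR=-24/29 → advance -1; mR−mL=792/493 → turn +1·90°
n=2: pose=(4,-3,E); sL=160/157, sR=32/53; mL=-9264/8321, mR=-3456/8321; mL+mR=-240/157 → advance -1; mR−mL=5808/8321 → turn +1·90°
n=3: pose=(3,-3,N); sL=8/5, sR=10/13; mL=-102/65, mR=-54/65; mL+mR=-12/5 → advance -1; mR−mL=48/65 → turn +1·90°
n=4: pose=(3,-4,W); sL=160/233, sR=160/113; mL=-46320/26329, mR=19200/26329; mL+mR=-240/233 → advance -1; mR−mL=65520/26329 → turn +1·90°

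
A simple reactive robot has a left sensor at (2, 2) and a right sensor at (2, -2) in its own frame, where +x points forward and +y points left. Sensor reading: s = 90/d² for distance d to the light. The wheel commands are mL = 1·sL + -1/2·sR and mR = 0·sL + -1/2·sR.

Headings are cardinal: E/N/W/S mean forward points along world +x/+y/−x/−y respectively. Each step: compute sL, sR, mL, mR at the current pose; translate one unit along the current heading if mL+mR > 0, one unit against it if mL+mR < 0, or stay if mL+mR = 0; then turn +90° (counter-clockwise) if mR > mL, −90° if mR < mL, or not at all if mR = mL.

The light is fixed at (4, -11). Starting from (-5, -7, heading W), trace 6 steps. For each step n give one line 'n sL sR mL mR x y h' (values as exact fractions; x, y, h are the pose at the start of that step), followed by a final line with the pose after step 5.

0 18/25 90/157 1701/3925 -45/157 -5 -7 W
1 1/2 9/10 1/20 -9/20 -6 -7 N
2 90/89 18/13 369/1157 -9/13 -6 -8 E
3 45/41 9/17 1161/1394 -9/34 -7 -8 S
4 90/169 18/37 1809/6253 -9/37 -7 -9 W
5 45/106 45/58 225/6148 -45/116 -8 -9 N
final -8 -10 E

n=0: pose=(-5,-7,W); sL=18/25, sR=90/157; mL=1701/3925, mR=-45/157; mL+mR=576/3925 → advance +1; mR−mL=-18/25 → turn -1·90°
n=1: pose=(-6,-7,N); sL=1/2, sR=9/10; mL=1/20, mR=-9/20; mL+mR=-2/5 → advance -1; mR−mL=-1/2 → turn -1·90°
n=2: pose=(-6,-8,E); sL=90/89, sR=18/13; mL=369/1157, mR=-9/13; mL+mR=-432/1157 → advance -1; mR−mL=-90/89 → turn -1·90°
n=3: pose=(-7,-8,S); sL=45/41, sR=9/17; mL=1161/1394, mR=-9/34; mL+mR=396/697 → advance +1; mR−mL=-45/41 → turn -1·90°
n=4: pose=(-7,-9,W); sL=90/169, sR=18/37; mL=1809/6253, mR=-9/37; mL+mR=288/6253 → advance +1; mR−mL=-90/169 → turn -1·90°
n=5: pose=(-8,-9,N); sL=45/106, sR=45/58; mL=225/6148, mR=-45/116; mL+mR=-540/1537 → advance -1; mR−mL=-45/106 → turn -1·90°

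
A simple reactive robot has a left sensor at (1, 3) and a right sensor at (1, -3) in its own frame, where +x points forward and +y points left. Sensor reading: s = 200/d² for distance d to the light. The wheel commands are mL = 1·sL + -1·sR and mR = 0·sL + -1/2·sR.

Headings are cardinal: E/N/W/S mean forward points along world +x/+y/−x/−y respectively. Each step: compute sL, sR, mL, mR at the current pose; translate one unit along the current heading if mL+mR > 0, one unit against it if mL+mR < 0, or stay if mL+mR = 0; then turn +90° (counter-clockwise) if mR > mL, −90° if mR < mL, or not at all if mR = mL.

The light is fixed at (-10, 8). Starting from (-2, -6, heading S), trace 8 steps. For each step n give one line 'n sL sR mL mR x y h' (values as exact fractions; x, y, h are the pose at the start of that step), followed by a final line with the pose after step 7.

0 100/173 4/5 -192/865 -2/5 -2 -6 S
1 40/61 200/149 -6240/9089 -100/149 -2 -5 W
2 10/17 25/29 -135/493 -25/58 -1 -5 S
3 200/289 40/29 -5760/8381 -20/29 -1 -4 W
4 20/17 20/29 240/493 -10/29 0 -4 N
5 40/37 200/317 5280/11729 -100/317 0 -3 E
6 10/17 25/26 -165/442 -25/52 1 -3 S
7 200/269 200/149 -24000/40081 -100/149 1 -2 W
final 2 -2 N

n=0: pose=(-2,-6,S); sL=100/173, sR=4/5; mL=-192/865, mR=-2/5; mL+mR=-538/865 → advance -1; mR−mL=-154/865 → turn -1·90°
n=1: pose=(-2,-5,W); sL=40/61, sR=200/149; mL=-6240/9089, mR=-100/149; mL+mR=-12340/9089 → advance -1; mR−mL=140/9089 → turn +1·90°
n=2: pose=(-1,-5,S); sL=10/17, sR=25/29; mL=-135/493, mR=-25/58; mL+mR=-695/986 → advance -1; mR−mL=-155/986 → turn -1·90°
n=3: pose=(-1,-4,W); sL=200/289, sR=40/29; mL=-5760/8381, mR=-20/29; mL+mR=-11540/8381 → advance -1; mR−mL=-20/8381 → turn -1·90°
n=4: pose=(0,-4,N); sL=20/17, sR=20/29; mL=240/493, mR=-10/29; mL+mR=70/493 → advance +1; mR−mL=-410/493 → turn -1·90°
n=5: pose=(0,-3,E); sL=40/37, sR=200/317; mL=5280/11729, mR=-100/317; mL+mR=1580/11729 → advance +1; mR−mL=-8980/11729 → turn -1·90°
n=6: pose=(1,-3,S); sL=10/17, sR=25/26; mL=-165/442, mR=-25/52; mL+mR=-755/884 → advance -1; mR−mL=-95/884 → turn -1·90°
n=7: pose=(1,-2,W); sL=200/269, sR=200/149; mL=-24000/40081, mR=-100/149; mL+mR=-50900/40081 → advance -1; mR−mL=-2900/40081 → turn -1·90°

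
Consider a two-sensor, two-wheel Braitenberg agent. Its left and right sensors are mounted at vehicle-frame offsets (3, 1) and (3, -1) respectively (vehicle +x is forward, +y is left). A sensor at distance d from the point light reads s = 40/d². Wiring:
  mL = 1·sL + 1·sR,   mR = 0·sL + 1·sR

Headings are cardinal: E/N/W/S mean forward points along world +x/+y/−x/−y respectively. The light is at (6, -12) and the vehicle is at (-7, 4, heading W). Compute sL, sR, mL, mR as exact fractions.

40/481 8/109 8208/52429 8/109

left sensor world pos  = (-10, 3); dL² = 481
right sensor world pos = (-10, 5); dR² = 545
sL = 40/481 = 40/481
sR = 40/545 = 8/109
mL = 1·sL + 1·sR = 8208/52429
mR = 0·sL + 1·sR = 8/109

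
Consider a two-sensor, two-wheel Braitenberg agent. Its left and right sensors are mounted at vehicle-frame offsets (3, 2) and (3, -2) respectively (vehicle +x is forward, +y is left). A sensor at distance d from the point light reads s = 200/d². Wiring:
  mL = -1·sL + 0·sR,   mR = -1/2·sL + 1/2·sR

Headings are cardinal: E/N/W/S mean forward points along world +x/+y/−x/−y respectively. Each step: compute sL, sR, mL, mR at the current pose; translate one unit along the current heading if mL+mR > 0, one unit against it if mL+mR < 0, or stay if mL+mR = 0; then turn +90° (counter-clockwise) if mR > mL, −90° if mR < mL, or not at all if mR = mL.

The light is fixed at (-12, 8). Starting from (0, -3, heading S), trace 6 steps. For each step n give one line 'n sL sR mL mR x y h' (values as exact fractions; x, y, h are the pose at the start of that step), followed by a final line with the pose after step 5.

0 25/49 25/37 -25/49 150/1813 0 -3 S
1 200/289 200/369 -200/289 -8000/106641 0 -2 E
2 20/13 100/109 -20/13 -440/1417 -1 -2 N
3 200/233 40/29 -200/233 1760/6757 -1 -3 W
4 25/49 25/37 -25/49 150/1813 0 -3 S
5 200/289 200/369 -200/289 -8000/106641 0 -2 E
final -1 -2 N

n=0: pose=(0,-3,S); sL=25/49, sR=25/37; mL=-25/49, mR=150/1813; mL+mR=-775/1813 → advance -1; mR−mL=1075/1813 → turn +1·90°
n=1: pose=(0,-2,E); sL=200/289, sR=200/369; mL=-200/289, mR=-8000/106641; mL+mR=-81800/106641 → advance -1; mR−mL=65800/106641 → turn +1·90°
n=2: pose=(-1,-2,N); sL=20/13, sR=100/109; mL=-20/13, mR=-440/1417; mL+mR=-2620/1417 → advance -1; mR−mL=1740/1417 → turn +1·90°
n=3: pose=(-1,-3,W); sL=200/233, sR=40/29; mL=-200/233, mR=1760/6757; mL+mR=-4040/6757 → advance -1; mR−mL=7560/6757 → turn +1·90°
n=4: pose=(0,-3,S); sL=25/49, sR=25/37; mL=-25/49, mR=150/1813; mL+mR=-775/1813 → advance -1; mR−mL=1075/1813 → turn +1·90°
n=5: pose=(0,-2,E); sL=200/289, sR=200/369; mL=-200/289, mR=-8000/106641; mL+mR=-81800/106641 → advance -1; mR−mL=65800/106641 → turn +1·90°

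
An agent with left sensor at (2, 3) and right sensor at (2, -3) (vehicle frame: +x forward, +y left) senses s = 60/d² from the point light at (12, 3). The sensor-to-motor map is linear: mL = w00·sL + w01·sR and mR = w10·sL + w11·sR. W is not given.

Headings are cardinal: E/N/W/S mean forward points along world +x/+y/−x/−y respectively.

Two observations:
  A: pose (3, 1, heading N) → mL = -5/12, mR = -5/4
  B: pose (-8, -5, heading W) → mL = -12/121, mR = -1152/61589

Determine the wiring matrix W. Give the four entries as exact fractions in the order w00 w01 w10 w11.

obs A: pose=(3,1,N) → sL=5/12, sR=5/3, mL=-5/12, mR=-5/4
obs B: pose=(-8,-5,W) → sL=12/121, sR=60/509, mL=-12/121, mR=-1152/61589
sensor matrix S = [[5/12, 5/3], [12/121, 60/509]]; det S = -7155/61589
solve [mL_A; mL_B] = S·[w00; w01] and [mR_A; mR_B] = S·[w10; w11]:
  w00 = -1, w01 = 0, w10 = 1, w11 = -1

-1 0 1 -1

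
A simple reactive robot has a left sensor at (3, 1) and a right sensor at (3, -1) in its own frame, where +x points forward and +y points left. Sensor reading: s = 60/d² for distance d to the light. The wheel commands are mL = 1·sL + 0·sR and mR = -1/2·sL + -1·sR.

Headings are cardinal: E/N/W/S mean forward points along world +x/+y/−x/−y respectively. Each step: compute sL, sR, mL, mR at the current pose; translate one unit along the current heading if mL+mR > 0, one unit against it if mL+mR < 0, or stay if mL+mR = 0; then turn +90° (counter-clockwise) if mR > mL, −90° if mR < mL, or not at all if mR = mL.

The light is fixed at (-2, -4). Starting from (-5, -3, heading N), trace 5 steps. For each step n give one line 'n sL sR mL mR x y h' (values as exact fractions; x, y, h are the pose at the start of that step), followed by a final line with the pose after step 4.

0 15/8 3 15/8 -63/16 -5 -3 N
1 60 60 60 -90 -5 -4 E
2 10/3 30/17 10/3 -175/51 -6 -4 S
3 60/49 60/53 60/49 -4530/2597 -6 -3 W
4 15/8 3 15/8 -63/16 -5 -3 N
final -5 -4 E

n=0: pose=(-5,-3,N); sL=15/8, sR=3; mL=15/8, mR=-63/16; mL+mR=-33/16 → advance -1; mR−mL=-93/16 → turn -1·90°
n=1: pose=(-5,-4,E); sL=60, sR=60; mL=60, mR=-90; mL+mR=-30 → advance -1; mR−mL=-150 → turn -1·90°
n=2: pose=(-6,-4,S); sL=10/3, sR=30/17; mL=10/3, mR=-175/51; mL+mR=-5/51 → advance -1; mR−mL=-115/17 → turn -1·90°
n=3: pose=(-6,-3,W); sL=60/49, sR=60/53; mL=60/49, mR=-4530/2597; mL+mR=-1350/2597 → advance -1; mR−mL=-7710/2597 → turn -1·90°
n=4: pose=(-5,-3,N); sL=15/8, sR=3; mL=15/8, mR=-63/16; mL+mR=-33/16 → advance -1; mR−mL=-93/16 → turn -1·90°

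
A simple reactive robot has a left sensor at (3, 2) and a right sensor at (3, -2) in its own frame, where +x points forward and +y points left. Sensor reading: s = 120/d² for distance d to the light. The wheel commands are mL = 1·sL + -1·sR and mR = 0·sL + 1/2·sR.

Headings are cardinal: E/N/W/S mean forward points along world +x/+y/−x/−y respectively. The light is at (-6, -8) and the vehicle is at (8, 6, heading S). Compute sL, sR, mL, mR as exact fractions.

120/377 24/53 -2688/19981 12/53

left sensor world pos  = (10, 3); dL² = 377
right sensor world pos = (6, 3); dR² = 265
sL = 120/377 = 120/377
sR = 120/265 = 24/53
mL = 1·sL + -1·sR = -2688/19981
mR = 0·sL + 1/2·sR = 12/53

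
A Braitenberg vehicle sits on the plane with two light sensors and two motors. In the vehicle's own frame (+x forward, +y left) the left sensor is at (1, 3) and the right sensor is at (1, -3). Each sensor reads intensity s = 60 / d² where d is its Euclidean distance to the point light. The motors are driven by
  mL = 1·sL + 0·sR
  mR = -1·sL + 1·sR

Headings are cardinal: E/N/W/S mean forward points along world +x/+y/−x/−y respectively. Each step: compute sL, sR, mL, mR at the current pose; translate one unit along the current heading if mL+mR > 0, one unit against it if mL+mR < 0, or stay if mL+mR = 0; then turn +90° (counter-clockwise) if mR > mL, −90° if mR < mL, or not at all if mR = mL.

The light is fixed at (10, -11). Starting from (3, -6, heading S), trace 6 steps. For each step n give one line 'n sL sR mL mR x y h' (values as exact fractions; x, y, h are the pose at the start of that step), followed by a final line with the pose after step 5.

n=0: pose=(3,-6,S); sL=15/8, sR=15/29; mL=15/8, mR=-315/232; mL+mR=15/29 → advance +1; mR−mL=-375/116 → turn -1·90°
n=1: pose=(3,-7,W); sL=12/13, sR=60/113; mL=12/13, mR=-576/1469; mL+mR=60/113 → advance +1; mR−mL=-1932/1469 → turn -1·90°
n=2: pose=(2,-7,N); sL=30/73, sR=6/5; mL=30/73, mR=288/365; mL+mR=6/5 → advance +1; mR−mL=138/365 → turn +1·90°
n=3: pose=(2,-6,W); sL=12/17, sR=12/29; mL=12/17, mR=-144/493; mL+mR=12/29 → advance +1; mR−mL=-492/493 → turn -1·90°
n=4: pose=(1,-6,N); sL=1/3, sR=5/6; mL=1/3, mR=1/2; mL+mR=5/6 → advance +1; mR−mL=1/6 → turn +1·90°
n=5: pose=(1,-5,W); sL=60/109, sR=60/181; mL=60/109, mR=-4320/19729; mL+mR=60/181 → advance +1; mR−mL=-15180/19729 → turn -1·90°

0 15/8 15/29 15/8 -315/232 3 -6 S
1 12/13 60/113 12/13 -576/1469 3 -7 W
2 30/73 6/5 30/73 288/365 2 -7 N
3 12/17 12/29 12/17 -144/493 2 -6 W
4 1/3 5/6 1/3 1/2 1 -6 N
5 60/109 60/181 60/109 -4320/19729 1 -5 W
final 0 -5 N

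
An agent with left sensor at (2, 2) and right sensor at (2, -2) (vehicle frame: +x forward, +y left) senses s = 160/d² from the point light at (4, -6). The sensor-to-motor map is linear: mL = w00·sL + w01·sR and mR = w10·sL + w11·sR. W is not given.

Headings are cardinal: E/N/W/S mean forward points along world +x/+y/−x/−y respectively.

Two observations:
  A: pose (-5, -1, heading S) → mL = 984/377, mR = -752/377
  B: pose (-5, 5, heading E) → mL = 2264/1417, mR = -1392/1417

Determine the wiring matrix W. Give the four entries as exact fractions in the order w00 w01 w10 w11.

1/2 1 -1/2 -1/2

obs A: pose=(-5,-1,S) → sL=80/29, sR=16/13, mL=984/377, mR=-752/377
obs B: pose=(-5,5,E) → sL=80/109, sR=16/13, mL=2264/1417, mR=-1392/1417
sensor matrix S = [[80/29, 16/13], [80/109, 16/13]]; det S = 102400/41093
solve [mL_A; mL_B] = S·[w00; w01] and [mR_A; mR_B] = S·[w10; w11]:
  w00 = 1/2, w01 = 1, w10 = -1/2, w11 = -1/2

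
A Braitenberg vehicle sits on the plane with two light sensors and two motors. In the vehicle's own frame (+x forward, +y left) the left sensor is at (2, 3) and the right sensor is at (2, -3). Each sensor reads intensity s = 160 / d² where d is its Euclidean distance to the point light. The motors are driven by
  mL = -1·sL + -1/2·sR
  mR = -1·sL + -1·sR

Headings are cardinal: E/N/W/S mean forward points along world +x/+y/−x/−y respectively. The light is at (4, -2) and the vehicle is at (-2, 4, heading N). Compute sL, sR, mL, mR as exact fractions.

left sensor world pos  = (-5, 6); dL² = 145
right sensor world pos = (1, 6); dR² = 73
sL = 160/145 = 32/29
sR = 160/73 = 160/73
mL = -1·sL + -1/2·sR = -4656/2117
mR = -1·sL + -1·sR = -6976/2117

32/29 160/73 -4656/2117 -6976/2117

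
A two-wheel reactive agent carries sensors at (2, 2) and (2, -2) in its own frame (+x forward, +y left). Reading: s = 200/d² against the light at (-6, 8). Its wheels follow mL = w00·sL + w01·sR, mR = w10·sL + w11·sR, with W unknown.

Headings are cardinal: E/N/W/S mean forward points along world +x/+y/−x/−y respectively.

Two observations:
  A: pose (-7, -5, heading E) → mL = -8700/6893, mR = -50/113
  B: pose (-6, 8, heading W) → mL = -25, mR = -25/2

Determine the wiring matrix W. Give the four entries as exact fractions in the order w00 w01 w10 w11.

-1/2 -1/2 0 -1/2

obs A: pose=(-7,-5,E) → sL=100/61, sR=100/113, mL=-8700/6893, mR=-50/113
obs B: pose=(-6,8,W) → sL=25, sR=25, mL=-25, mR=-25/2
sensor matrix S = [[100/61, 100/113], [25, 25]]; det S = 130000/6893
solve [mL_A; mL_B] = S·[w00; w01] and [mR_A; mR_B] = S·[w10; w11]:
  w00 = -1/2, w01 = -1/2, w10 = 0, w11 = -1/2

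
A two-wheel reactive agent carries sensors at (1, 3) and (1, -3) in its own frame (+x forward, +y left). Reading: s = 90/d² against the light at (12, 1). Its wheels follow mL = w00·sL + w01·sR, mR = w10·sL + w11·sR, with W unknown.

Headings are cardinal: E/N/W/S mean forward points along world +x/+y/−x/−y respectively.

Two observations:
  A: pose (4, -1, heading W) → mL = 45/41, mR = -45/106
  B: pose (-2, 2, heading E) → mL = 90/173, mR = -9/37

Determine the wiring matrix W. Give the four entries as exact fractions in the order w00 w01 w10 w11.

0 1 -1/2 0

obs A: pose=(4,-1,W) → sL=45/53, sR=45/41, mL=45/41, mR=-45/106
obs B: pose=(-2,2,E) → sL=18/37, sR=90/173, mL=90/173, mR=-9/37
sensor matrix S = [[45/53, 45/41], [18/37, 90/173]]; det S = -1283040/13909373
solve [mL_A; mL_B] = S·[w00; w01] and [mR_A; mR_B] = S·[w10; w11]:
  w00 = 0, w01 = 1, w10 = -1/2, w11 = 0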